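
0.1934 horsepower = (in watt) 144.2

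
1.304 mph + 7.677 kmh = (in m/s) 2.715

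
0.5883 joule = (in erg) 5.883e+06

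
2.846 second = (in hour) 0.0007906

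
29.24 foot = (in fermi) 8.912e+15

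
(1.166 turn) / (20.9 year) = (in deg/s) 6.369e-07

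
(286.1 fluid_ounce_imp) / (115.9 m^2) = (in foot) 0.0002301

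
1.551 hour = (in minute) 93.06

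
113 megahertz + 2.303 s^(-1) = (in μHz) 1.13e+14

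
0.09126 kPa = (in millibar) 0.9126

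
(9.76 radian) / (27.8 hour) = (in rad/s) 9.752e-05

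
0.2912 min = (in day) 0.0002022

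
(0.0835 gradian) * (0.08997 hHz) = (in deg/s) 0.6761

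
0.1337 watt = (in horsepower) 0.0001793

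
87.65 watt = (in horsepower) 0.1175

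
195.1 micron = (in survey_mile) 1.212e-07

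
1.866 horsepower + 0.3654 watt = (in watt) 1392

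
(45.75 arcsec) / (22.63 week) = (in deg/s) 9.285e-10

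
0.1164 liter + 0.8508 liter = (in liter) 0.9672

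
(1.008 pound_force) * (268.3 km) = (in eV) 7.509e+24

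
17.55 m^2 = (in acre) 0.004337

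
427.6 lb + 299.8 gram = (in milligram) 1.943e+08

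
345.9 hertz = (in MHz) 0.0003459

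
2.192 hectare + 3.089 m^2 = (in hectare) 2.192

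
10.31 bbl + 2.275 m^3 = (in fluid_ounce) 1.324e+05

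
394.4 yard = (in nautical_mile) 0.1947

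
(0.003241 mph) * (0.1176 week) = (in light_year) 1.089e-14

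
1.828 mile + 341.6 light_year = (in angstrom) 3.232e+28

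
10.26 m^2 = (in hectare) 0.001026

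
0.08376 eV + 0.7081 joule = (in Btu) 0.0006711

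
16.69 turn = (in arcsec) 2.163e+07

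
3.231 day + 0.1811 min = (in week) 0.4616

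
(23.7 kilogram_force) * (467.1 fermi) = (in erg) 0.001086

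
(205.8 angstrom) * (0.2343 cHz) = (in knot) 9.373e-11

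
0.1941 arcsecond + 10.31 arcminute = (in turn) 0.0004775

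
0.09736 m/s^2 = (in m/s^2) 0.09736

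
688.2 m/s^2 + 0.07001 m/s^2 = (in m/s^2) 688.3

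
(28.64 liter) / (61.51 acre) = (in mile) 7.149e-11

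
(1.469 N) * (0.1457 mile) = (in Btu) 0.3265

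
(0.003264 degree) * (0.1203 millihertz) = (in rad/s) 6.853e-09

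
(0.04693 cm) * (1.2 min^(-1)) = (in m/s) 9.386e-06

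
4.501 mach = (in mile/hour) 3428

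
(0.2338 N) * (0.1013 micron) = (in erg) 0.2368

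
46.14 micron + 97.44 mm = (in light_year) 1.03e-17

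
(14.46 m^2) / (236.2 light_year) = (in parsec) 2.097e-34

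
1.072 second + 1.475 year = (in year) 1.475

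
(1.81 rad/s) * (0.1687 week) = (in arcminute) 6.349e+08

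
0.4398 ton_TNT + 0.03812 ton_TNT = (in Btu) 1.895e+06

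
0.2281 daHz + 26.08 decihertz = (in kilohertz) 0.004889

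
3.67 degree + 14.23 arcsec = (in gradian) 4.082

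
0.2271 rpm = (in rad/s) 0.02378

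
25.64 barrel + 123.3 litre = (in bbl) 26.42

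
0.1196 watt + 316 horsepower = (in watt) 2.356e+05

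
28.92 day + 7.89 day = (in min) 5.301e+04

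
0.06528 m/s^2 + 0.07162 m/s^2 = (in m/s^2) 0.1369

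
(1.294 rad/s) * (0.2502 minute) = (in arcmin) 6.678e+04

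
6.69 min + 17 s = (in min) 6.973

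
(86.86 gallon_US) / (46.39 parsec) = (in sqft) 2.472e-18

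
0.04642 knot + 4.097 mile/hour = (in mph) 4.15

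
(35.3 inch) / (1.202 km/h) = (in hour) 0.0007459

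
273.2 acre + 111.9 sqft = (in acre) 273.2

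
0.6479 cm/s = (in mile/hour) 0.01449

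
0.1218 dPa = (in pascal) 0.01218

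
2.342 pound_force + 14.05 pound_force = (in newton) 72.92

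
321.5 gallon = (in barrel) 7.655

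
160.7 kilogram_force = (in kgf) 160.7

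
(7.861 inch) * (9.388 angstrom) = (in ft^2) 2.018e-09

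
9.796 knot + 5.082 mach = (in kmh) 6248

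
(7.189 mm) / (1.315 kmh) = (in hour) 5.467e-06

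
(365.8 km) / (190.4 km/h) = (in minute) 115.3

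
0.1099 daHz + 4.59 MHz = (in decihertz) 4.59e+07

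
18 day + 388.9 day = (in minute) 5.859e+05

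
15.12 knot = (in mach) 0.02284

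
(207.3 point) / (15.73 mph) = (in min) 0.0001733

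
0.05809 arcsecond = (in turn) 4.482e-08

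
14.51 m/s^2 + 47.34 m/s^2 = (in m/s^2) 61.85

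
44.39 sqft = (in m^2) 4.124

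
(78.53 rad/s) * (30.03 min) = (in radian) 1.415e+05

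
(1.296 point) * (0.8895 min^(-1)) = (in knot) 1.318e-05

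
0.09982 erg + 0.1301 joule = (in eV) 8.12e+17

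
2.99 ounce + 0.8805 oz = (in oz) 3.87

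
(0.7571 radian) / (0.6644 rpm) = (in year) 3.451e-07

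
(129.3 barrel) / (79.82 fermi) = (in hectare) 2.575e+10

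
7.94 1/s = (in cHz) 794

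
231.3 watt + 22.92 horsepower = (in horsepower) 23.23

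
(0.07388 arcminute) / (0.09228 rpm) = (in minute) 3.707e-05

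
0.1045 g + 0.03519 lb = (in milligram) 1.607e+04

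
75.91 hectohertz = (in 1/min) 4.555e+05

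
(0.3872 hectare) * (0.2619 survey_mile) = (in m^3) 1.632e+06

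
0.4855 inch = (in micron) 1.233e+04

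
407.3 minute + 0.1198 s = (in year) 0.0007749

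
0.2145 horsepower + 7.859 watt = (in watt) 167.8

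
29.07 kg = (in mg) 2.907e+07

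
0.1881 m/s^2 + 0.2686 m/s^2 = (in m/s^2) 0.4567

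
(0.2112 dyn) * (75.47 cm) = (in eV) 9.949e+12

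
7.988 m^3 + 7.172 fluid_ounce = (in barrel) 50.24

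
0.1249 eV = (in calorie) 4.783e-21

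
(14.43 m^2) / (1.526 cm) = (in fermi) 9.456e+17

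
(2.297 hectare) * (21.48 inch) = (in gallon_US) 3.311e+06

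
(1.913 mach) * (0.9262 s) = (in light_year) 6.377e-14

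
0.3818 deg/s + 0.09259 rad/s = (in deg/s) 5.687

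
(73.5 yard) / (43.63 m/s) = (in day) 1.783e-05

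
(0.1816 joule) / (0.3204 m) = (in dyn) 5.668e+04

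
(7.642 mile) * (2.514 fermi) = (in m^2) 3.092e-11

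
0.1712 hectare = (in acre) 0.423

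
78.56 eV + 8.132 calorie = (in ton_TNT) 8.132e-09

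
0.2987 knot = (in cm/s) 15.37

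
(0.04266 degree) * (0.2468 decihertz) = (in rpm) 0.0001755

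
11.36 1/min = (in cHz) 18.93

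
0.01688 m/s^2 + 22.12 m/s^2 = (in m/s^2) 22.14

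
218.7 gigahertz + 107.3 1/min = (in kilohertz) 2.187e+08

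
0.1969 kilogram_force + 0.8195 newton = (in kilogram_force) 0.2805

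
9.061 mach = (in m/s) 3085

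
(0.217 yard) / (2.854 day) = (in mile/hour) 1.8e-06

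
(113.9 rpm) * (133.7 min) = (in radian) 9.568e+04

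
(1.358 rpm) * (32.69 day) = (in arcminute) 1.381e+09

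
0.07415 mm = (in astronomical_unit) 4.957e-16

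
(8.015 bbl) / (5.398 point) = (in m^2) 669.2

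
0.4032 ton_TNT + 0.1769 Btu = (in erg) 1.687e+16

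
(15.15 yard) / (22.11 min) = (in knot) 0.0203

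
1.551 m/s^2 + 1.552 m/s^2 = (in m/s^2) 3.103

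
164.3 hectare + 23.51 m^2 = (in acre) 406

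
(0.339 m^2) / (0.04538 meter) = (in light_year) 7.896e-16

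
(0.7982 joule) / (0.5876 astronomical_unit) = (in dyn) 9.08e-07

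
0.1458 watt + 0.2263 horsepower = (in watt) 168.9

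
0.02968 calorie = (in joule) 0.1242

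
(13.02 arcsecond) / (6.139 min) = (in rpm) 1.636e-06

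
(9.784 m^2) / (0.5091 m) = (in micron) 1.922e+07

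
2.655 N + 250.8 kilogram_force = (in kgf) 251.1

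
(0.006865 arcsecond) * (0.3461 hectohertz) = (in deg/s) 6.6e-05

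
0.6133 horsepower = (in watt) 457.3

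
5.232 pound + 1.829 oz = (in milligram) 2.425e+06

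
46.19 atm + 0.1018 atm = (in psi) 680.3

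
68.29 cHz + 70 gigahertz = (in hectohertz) 7e+08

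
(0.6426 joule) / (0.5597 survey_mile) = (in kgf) 7.275e-05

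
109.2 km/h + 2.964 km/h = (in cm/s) 3116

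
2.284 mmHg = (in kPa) 0.3045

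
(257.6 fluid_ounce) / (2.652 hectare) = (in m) 2.873e-07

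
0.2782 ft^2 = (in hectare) 2.585e-06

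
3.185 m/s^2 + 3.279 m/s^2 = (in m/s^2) 6.464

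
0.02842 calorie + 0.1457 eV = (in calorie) 0.02842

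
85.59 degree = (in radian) 1.494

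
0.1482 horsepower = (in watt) 110.5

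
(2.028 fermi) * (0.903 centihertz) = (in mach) 5.378e-20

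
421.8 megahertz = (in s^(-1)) 4.218e+08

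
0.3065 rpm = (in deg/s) 1.839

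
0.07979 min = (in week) 7.916e-06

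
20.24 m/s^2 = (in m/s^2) 20.24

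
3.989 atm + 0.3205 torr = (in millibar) 4042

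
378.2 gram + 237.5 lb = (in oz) 3813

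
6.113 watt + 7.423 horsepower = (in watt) 5541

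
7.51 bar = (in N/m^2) 7.51e+05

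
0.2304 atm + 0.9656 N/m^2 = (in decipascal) 2.335e+05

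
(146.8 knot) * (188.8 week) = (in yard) 9.431e+09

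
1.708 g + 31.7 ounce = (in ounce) 31.76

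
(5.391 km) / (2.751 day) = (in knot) 0.04409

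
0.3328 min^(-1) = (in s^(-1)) 0.005547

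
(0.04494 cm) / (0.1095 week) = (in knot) 1.319e-08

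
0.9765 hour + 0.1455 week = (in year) 0.002902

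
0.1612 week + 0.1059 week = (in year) 0.005122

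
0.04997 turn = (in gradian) 19.99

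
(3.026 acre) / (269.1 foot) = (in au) 9.98e-10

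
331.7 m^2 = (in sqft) 3570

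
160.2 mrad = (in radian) 0.1602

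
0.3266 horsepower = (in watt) 243.5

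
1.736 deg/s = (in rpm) 0.2893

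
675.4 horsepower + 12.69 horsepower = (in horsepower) 688.1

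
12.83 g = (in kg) 0.01283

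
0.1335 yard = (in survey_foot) 0.4005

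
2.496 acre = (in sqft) 1.087e+05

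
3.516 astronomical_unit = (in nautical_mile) 2.84e+08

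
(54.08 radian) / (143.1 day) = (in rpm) 4.177e-05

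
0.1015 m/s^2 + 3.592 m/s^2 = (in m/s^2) 3.694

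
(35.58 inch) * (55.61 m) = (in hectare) 0.005026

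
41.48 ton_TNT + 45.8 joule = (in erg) 1.736e+18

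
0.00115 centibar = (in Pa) 1.15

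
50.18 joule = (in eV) 3.132e+20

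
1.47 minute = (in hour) 0.0245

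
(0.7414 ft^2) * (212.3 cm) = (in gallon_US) 38.63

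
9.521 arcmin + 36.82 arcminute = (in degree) 0.7723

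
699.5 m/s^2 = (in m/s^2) 699.5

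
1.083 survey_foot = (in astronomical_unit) 2.207e-12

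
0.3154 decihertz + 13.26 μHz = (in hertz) 0.03155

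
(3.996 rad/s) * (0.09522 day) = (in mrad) 3.288e+07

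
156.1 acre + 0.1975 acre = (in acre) 156.3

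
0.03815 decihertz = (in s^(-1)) 0.003815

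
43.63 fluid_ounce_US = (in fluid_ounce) 43.63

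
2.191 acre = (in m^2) 8867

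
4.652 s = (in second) 4.652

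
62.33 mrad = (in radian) 0.06233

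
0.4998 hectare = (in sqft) 5.38e+04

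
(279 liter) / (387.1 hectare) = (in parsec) 2.336e-24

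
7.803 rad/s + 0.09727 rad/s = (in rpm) 75.44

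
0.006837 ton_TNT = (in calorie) 6.837e+06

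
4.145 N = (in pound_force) 0.9318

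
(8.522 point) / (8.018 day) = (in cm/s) 4.34e-07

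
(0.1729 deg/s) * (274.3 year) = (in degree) 1.496e+09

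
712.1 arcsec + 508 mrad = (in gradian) 32.56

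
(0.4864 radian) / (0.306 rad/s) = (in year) 5.04e-08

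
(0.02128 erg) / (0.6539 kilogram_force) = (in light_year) 3.508e-26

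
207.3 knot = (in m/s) 106.6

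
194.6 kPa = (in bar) 1.946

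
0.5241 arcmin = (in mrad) 0.1525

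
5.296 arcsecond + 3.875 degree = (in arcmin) 232.6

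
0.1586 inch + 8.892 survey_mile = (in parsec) 4.638e-13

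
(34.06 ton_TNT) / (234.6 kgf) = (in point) 1.756e+11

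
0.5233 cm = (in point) 14.83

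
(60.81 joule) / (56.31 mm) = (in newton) 1080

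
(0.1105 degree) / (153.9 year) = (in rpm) 3.795e-12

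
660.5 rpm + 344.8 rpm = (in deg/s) 6032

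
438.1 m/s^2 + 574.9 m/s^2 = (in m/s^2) 1013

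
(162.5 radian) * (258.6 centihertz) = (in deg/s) 2.408e+04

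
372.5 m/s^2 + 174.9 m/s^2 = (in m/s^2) 547.4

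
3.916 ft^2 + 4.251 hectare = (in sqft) 4.576e+05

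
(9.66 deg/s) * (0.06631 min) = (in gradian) 42.7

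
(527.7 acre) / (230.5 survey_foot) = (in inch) 1.197e+06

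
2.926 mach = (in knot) 1937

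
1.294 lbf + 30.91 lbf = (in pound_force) 32.2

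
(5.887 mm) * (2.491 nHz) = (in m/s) 1.466e-11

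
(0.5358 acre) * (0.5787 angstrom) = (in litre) 0.0001255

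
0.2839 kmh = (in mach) 0.0002316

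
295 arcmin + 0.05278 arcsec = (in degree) 4.917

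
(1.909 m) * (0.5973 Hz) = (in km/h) 4.105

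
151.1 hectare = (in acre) 373.4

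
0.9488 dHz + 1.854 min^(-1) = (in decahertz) 0.01258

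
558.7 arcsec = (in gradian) 0.1724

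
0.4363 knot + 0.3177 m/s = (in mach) 0.001592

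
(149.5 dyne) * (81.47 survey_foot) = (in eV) 2.317e+17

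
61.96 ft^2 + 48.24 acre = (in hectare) 19.52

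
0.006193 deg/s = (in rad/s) 0.0001081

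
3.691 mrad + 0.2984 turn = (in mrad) 1879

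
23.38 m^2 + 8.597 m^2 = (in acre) 0.007902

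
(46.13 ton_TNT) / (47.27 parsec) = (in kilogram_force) 1.349e-08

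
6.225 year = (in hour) 5.453e+04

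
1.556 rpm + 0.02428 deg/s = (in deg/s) 9.36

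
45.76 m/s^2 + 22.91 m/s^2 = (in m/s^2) 68.67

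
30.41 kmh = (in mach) 0.02481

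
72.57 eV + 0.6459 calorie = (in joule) 2.702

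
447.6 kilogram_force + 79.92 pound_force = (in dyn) 4.745e+08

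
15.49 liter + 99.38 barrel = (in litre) 1.582e+04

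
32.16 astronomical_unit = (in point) 1.364e+16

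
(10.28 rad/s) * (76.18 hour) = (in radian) 2.819e+06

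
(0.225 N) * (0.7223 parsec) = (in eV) 3.13e+34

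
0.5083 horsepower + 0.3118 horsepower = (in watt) 611.5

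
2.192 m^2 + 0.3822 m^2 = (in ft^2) 27.71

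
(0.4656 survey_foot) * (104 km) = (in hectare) 1.476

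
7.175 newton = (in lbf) 1.613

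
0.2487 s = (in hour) 6.908e-05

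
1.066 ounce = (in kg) 0.03022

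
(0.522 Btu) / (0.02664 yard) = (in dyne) 2.261e+09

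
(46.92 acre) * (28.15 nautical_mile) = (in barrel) 6.226e+10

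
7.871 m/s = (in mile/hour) 17.61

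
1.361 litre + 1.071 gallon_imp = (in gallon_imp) 1.37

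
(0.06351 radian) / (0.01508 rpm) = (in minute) 0.6703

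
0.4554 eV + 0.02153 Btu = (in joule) 22.72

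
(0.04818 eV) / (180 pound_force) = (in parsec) 3.124e-40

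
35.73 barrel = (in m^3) 5.681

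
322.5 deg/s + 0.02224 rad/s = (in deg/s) 323.8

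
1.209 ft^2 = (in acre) 2.775e-05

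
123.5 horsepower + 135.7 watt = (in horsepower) 123.7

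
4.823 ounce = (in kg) 0.1367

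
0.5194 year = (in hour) 4550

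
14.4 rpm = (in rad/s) 1.508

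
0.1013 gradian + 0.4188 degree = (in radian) 0.008901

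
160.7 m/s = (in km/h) 578.5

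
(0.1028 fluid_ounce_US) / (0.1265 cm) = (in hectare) 2.403e-07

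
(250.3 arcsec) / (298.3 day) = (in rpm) 4.496e-10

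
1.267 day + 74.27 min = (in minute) 1899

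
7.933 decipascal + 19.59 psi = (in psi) 19.59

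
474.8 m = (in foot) 1558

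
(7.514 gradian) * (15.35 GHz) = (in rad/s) 1.812e+09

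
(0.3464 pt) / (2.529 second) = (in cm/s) 0.004832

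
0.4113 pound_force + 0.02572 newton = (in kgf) 0.1892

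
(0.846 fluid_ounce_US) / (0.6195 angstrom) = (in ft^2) 4.347e+06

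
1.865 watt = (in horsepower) 0.002501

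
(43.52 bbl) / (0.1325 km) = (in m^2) 0.05222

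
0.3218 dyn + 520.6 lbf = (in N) 2316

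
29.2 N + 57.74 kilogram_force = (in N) 595.4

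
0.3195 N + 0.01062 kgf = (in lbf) 0.09524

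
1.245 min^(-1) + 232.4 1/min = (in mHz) 3894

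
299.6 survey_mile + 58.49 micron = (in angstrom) 4.822e+15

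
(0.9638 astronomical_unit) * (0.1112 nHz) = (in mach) 0.04709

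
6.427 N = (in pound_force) 1.445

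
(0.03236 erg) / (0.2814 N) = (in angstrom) 115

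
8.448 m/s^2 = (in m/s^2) 8.448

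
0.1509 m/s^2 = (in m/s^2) 0.1509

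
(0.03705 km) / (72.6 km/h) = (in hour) 0.0005103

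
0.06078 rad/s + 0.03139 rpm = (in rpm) 0.6118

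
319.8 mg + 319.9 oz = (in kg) 9.069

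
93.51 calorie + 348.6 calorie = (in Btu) 1.753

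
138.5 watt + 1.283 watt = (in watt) 139.8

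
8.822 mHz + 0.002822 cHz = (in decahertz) 0.000885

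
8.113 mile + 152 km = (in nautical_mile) 89.12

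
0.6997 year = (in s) 2.207e+07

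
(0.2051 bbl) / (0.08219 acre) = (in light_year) 1.036e-20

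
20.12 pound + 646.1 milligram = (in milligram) 9.127e+06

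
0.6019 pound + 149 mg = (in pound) 0.6022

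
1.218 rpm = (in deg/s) 7.308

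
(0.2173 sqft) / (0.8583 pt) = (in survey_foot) 218.7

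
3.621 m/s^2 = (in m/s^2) 3.621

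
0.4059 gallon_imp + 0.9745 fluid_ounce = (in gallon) 0.4951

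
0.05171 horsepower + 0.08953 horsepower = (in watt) 105.3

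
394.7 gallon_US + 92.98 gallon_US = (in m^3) 1.846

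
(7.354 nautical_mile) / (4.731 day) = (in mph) 0.07453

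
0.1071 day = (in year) 0.0002934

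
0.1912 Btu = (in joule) 201.7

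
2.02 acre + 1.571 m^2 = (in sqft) 8.801e+04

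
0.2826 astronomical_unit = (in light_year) 4.469e-06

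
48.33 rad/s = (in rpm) 461.5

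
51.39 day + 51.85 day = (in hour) 2478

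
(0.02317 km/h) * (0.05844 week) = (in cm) 2.275e+04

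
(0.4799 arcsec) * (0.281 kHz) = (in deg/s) 0.03746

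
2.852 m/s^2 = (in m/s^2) 2.852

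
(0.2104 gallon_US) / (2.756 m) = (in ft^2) 0.003111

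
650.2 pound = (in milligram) 2.949e+08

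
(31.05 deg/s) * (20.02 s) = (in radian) 10.85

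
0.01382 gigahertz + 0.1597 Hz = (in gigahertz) 0.01382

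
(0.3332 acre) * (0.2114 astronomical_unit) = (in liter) 4.264e+16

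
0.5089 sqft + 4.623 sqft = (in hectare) 4.768e-05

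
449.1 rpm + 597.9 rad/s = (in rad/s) 644.9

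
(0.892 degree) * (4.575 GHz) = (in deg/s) 4.081e+09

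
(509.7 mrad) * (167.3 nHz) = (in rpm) 8.143e-07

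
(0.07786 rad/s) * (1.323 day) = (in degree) 5.099e+05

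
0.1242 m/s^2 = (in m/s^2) 0.1242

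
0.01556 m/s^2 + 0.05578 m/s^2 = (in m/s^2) 0.07134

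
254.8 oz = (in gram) 7223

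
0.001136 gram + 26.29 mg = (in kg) 2.743e-05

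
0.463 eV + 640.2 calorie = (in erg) 2.679e+10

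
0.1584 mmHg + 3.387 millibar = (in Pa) 359.8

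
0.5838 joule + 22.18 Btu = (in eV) 1.461e+23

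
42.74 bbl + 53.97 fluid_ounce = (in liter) 6797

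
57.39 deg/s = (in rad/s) 1.002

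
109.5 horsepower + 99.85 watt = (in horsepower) 109.6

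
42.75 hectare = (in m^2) 4.275e+05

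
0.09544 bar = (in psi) 1.384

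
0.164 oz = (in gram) 4.649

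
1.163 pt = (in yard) 0.0004487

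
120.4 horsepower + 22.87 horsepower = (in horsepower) 143.3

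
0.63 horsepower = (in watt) 469.8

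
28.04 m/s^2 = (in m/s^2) 28.04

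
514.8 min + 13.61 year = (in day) 4968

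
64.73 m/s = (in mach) 0.1901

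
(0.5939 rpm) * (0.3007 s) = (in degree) 1.072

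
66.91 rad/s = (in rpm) 638.9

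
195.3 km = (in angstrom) 1.953e+15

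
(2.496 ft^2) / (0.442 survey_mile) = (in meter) 0.000326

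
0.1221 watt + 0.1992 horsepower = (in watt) 148.7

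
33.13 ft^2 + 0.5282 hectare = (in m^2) 5285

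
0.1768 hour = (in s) 636.5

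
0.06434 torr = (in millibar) 0.08578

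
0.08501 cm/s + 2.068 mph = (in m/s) 0.9253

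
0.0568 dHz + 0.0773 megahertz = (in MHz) 0.0773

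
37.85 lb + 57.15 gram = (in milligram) 1.723e+07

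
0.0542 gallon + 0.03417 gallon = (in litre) 0.3345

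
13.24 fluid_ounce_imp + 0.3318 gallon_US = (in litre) 1.632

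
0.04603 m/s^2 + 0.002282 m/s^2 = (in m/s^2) 0.04831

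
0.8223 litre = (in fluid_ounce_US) 27.81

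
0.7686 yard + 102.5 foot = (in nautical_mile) 0.01725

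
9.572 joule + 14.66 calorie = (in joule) 70.91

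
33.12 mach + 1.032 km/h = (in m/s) 1.128e+04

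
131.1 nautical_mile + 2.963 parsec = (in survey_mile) 5.681e+13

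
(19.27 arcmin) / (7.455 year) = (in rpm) 2.277e-10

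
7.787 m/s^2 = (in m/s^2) 7.787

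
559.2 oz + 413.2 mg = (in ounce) 559.2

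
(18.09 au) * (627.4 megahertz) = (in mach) 4.986e+18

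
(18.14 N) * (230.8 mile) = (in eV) 4.205e+25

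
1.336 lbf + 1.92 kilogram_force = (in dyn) 2.477e+06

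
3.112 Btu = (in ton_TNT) 7.847e-07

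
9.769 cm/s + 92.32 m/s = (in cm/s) 9242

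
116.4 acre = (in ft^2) 5.07e+06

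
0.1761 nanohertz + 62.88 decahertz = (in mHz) 6.288e+05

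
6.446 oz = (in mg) 1.827e+05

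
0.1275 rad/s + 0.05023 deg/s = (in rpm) 1.226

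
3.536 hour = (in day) 0.1473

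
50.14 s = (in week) 8.29e-05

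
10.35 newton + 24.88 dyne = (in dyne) 1.035e+06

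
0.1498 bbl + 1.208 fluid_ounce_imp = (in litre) 23.85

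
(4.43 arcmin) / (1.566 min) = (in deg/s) 0.0007858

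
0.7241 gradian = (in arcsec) 2346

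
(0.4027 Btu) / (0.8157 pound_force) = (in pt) 3.319e+05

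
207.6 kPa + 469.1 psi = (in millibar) 3.442e+04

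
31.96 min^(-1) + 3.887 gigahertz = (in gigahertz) 3.887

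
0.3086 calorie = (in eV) 8.059e+18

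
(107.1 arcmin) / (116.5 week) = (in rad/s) 4.422e-10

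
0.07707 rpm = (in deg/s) 0.4624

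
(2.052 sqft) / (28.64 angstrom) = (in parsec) 2.157e-09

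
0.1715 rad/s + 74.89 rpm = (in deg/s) 459.2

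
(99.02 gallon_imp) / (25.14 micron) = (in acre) 4.425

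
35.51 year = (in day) 1.296e+04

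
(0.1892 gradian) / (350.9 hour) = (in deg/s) 1.348e-07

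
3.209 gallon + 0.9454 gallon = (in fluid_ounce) 531.8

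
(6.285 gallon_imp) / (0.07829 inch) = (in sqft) 154.7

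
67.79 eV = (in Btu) 1.029e-20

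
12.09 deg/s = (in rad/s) 0.211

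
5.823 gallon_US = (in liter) 22.04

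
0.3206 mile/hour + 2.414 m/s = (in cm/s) 255.7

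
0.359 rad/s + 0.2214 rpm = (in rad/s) 0.3822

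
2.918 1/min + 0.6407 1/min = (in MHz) 5.931e-08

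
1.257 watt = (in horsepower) 0.001686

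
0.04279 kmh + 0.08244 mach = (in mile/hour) 62.82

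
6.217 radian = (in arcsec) 1.282e+06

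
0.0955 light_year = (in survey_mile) 5.614e+11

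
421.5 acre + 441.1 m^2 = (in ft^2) 1.837e+07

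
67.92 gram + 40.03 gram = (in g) 108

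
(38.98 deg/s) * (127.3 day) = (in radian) 7.483e+06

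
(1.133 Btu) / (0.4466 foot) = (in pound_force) 1974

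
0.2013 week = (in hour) 33.82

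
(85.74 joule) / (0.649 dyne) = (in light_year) 1.396e-09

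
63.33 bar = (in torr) 4.75e+04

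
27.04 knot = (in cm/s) 1391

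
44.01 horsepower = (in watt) 3.282e+04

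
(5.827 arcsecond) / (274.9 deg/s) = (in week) 9.735e-12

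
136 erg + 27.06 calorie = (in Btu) 0.1073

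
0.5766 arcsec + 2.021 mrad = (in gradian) 0.1288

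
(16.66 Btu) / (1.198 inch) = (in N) 5.776e+05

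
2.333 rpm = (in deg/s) 14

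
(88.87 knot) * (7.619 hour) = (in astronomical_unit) 8.382e-06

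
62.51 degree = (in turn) 0.1736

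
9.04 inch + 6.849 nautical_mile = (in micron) 1.268e+10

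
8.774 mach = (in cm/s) 2.988e+05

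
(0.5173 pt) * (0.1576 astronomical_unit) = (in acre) 1063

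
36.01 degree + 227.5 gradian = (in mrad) 4202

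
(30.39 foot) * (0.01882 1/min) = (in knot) 0.005648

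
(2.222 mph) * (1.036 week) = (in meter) 6.224e+05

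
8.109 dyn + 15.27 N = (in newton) 15.27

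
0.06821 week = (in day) 0.4775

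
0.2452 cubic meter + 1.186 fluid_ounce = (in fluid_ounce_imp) 8631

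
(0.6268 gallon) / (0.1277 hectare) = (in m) 1.858e-06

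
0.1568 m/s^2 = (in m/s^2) 0.1568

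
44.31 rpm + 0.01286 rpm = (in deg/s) 265.9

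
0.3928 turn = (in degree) 141.4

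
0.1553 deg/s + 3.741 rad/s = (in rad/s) 3.744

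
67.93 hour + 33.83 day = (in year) 0.1004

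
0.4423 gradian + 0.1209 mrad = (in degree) 0.405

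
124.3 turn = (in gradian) 4.972e+04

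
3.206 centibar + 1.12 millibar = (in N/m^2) 3318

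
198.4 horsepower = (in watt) 1.479e+05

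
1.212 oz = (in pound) 0.07575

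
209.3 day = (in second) 1.808e+07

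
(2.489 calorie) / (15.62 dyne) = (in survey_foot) 2.187e+05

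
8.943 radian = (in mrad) 8943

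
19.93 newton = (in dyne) 1.993e+06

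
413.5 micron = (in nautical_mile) 2.233e-07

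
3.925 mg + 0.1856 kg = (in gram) 185.6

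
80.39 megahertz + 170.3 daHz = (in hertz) 8.039e+07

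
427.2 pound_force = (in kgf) 193.8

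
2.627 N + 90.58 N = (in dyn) 9.321e+06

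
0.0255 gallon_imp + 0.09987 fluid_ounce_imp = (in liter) 0.1188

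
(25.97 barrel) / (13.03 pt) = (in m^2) 898.2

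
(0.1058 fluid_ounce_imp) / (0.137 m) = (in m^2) 2.194e-05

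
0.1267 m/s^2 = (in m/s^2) 0.1267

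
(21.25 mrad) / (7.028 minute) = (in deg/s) 0.002887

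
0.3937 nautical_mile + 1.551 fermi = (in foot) 2392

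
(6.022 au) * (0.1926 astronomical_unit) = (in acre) 6.414e+18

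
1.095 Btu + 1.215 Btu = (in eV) 1.521e+22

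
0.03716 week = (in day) 0.2601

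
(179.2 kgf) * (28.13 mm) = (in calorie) 11.82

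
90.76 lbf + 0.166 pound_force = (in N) 404.5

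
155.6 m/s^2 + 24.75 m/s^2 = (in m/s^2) 180.3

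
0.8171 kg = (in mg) 8.171e+05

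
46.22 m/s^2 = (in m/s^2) 46.22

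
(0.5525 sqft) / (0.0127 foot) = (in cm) 1326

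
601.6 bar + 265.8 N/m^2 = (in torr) 4.512e+05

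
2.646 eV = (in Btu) 4.018e-22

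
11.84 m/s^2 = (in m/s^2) 11.84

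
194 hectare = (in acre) 479.4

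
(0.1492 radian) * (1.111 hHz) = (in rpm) 158.3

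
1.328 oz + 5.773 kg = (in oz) 205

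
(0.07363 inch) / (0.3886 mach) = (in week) 2.337e-11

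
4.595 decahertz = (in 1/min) 2757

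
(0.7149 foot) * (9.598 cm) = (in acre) 5.168e-06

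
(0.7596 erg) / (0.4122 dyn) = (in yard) 0.02015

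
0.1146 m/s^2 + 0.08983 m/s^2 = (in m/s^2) 0.2044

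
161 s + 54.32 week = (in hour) 9126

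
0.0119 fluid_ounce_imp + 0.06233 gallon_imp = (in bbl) 0.001784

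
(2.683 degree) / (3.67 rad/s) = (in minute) 0.0002127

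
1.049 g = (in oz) 0.037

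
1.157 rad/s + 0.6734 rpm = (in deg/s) 70.33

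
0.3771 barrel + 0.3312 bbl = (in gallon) 29.75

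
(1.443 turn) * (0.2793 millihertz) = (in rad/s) 0.002532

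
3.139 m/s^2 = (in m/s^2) 3.139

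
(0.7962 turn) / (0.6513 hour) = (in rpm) 0.02037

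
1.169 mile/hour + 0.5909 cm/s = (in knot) 1.027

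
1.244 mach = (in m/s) 423.6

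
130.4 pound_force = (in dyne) 5.8e+07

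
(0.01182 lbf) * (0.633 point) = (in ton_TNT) 2.806e-15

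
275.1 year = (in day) 1.004e+05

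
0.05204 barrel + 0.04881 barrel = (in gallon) 4.236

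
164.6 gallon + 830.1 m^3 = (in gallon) 2.195e+05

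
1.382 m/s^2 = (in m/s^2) 1.382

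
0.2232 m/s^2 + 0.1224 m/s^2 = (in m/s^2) 0.3456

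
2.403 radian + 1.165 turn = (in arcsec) 2.005e+06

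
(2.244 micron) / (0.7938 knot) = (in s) 5.495e-06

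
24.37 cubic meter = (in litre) 2.437e+04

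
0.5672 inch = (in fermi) 1.441e+13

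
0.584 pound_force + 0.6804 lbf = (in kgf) 0.5735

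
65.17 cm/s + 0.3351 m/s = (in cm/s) 98.68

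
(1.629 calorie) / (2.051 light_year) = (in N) 3.513e-16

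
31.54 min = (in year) 6.001e-05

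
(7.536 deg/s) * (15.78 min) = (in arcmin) 4.281e+05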